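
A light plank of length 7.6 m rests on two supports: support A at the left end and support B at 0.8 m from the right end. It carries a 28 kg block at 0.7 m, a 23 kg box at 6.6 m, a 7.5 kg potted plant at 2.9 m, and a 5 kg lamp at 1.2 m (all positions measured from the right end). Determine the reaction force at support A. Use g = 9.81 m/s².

About support B:
Block: 28 × 9.81 = 274.7 N down at 0.7 m → arm 0.1 m, τ = 274.7 × 0.1 = 27.47 N·m clockwise.
Box: 23 × 9.81 = 225.6 N down at 6.6 m → arm 5.8 m, τ = 225.6 × 5.8 = 1308 N·m counterclockwise.
Potted plant: 7.5 × 9.81 = 73.58 N down at 2.9 m → arm 2.1 m, τ = 73.58 × 2.1 = 154.5 N·m counterclockwise.
Lamp: 5 × 9.81 = 49.05 N down at 1.2 m → arm 0.4 m, τ = 49.05 × 0.4 = 19.62 N·m counterclockwise.
Net load moment about support B = 1455 N·m counterclockwise.
Reaction R at support A is upward at 7.6 m, arm 6.8 m → moment R × 6.8 clockwise.
Στ = 0 ⇒ R × 6.8 = 1455 ⇒ R = 214 N.

R_A ≈ 214 N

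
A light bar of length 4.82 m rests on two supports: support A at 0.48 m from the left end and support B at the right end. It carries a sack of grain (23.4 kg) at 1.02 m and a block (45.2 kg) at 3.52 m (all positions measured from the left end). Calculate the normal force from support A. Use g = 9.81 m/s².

R_A ≈ 334 N

Taking torques about support B:
Sack of grain: 23.4 × 9.81 = 229.6 N down at 1.02 m → arm 3.8 m, τ = 229.6 × 3.8 = 872.5 N·m counterclockwise.
Block: 45.2 × 9.81 = 443.4 N down at 3.52 m → arm 1.3 m, τ = 443.4 × 1.3 = 576.4 N·m counterclockwise.
Net load moment about support B = 1449 N·m counterclockwise.
Reaction R at support A is upward at 0.48 m, arm 4.34 m → moment R × 4.34 clockwise.
Setting net torque to zero: R × 4.34 = 1449 → R = 334 N.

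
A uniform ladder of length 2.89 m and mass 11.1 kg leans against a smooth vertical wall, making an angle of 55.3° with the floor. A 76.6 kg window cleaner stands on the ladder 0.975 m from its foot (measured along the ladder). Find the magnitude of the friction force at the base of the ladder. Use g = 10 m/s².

Choose the foot of the ladder as the axis so the floor normal and friction both act there and drop out.
Ladder weight 11.1×10 = 111 N acts at 1.445 m along the ladder; its horizontal arm is 1.445·cos55.3° = 0.8226 m → τ = 91.31 N·m clockwise.
Window cleaner: 76.6×10 = 766 N at 0.975 m → arm 0.555 m → τ = 425.1 N·m clockwise.
Wall normal N acts horizontally at the top; its moment arm is the height L sinθ = 2.89·sin55.3° = 2.376 m, counterclockwise.
Setting net torque to zero: N × 2.376 = 516.4 → N = 217 N.
ΣFx = 0: friction at the foot balances the wall's push, so f = N_wall = 217 N.

f ≈ 217 N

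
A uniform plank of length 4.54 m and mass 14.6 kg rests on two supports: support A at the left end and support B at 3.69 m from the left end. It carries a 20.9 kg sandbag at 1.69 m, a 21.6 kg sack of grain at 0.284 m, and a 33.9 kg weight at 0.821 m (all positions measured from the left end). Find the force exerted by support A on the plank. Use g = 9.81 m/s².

R_A ≈ 620 N

Take moments about support B.
Beam weight: 14.6 × 9.81 = 143.2 N down at 2.27 m → arm 1.42 m, τ = 143.2 × 1.42 = 203.3 N·m counterclockwise.
Sandbag: 20.9 × 9.81 = 205 N down at 1.69 m → arm 2 m, τ = 205 × 2 = 410 N·m counterclockwise.
Sack of grain: 21.6 × 9.81 = 211.9 N down at 0.284 m → arm 3.406 m, τ = 211.9 × 3.406 = 721.7 N·m counterclockwise.
Weight: 33.9 × 9.81 = 332.6 N down at 0.821 m → arm 2.869 m, τ = 332.6 × 2.869 = 954.2 N·m counterclockwise.
Net load moment about support B = 2289 N·m counterclockwise.
Reaction R at support A is upward at 0 m, arm 3.69 m → moment R × 3.69 clockwise.
Setting net torque to zero: R × 3.69 = 2289 → R = 620 N.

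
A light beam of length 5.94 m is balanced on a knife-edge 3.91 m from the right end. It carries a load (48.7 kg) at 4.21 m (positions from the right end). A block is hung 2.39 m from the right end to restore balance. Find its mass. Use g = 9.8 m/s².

Choose the knife-edge (at 3.91 m from the right end) as the axis so the support reaction has zero arm there.
Load: 48.7 × 9.8 = 477.3 N down at 4.21 m → arm 0.3 m, τ = 477.3 × 0.3 = 143.2 N·m counterclockwise.
Net moment of known loads = 143.2 N·m counterclockwise.
An unknown mass m at 2.39 m has arm 1.52 m; its moment is m·g·1.52 clockwise.
Balancing moments: m × 9.8 × 1.52 = 143.2, giving m = 143.2 / (9.8 × 1.52) = 9.61 kg.

m ≈ 9.61 kg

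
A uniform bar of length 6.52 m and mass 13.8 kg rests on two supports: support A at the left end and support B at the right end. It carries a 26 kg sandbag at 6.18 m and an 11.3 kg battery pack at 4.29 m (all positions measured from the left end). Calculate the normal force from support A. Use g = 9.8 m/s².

Choose support B as the axis so its reaction then has zero moment arm.
Beam weight: 13.8 × 9.8 = 135.2 N down at 3.26 m → arm 3.26 m, τ = 135.2 × 3.26 = 440.8 N·m counterclockwise.
Sandbag: 26 × 9.8 = 254.8 N down at 6.18 m → arm 0.34 m, τ = 254.8 × 0.34 = 86.63 N·m counterclockwise.
Battery pack: 11.3 × 9.8 = 110.7 N down at 4.29 m → arm 2.23 m, τ = 110.7 × 2.23 = 246.9 N·m counterclockwise.
Net load moment about support B = 774.3 N·m counterclockwise.
Reaction R at support A is upward at 0 m, arm 6.52 m → moment R × 6.52 clockwise.
For rotational equilibrium, R × 6.52 = 774.3, so R = 119 N.

R_A ≈ 119 N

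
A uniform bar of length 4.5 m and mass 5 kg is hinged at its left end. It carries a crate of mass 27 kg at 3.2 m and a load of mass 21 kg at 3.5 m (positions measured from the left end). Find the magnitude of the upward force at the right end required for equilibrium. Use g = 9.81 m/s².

F ≈ 373 N

Taking torques about the left end:
Beam weight: 5 × 9.81 = 49.05 N down at 2.25 m → arm 2.25 m, τ = 49.05 × 2.25 = 110.4 N·m clockwise.
Crate: 27 × 9.81 = 264.9 N down at 3.2 m → arm 3.2 m, τ = 264.9 × 3.2 = 847.7 N·m clockwise.
Load: 21 × 9.81 = 206 N down at 3.5 m → arm 3.5 m, τ = 206 × 3.5 = 721 N·m clockwise.
Net moment of the loads = 1679 N·m clockwise.
The upward force F acts at the right end, arm 4.5 m, giving F × 4.5 counterclockwise.
Balancing moments: F × 4.5 = 1679, giving F = 1679 / 4.5 = 373 N.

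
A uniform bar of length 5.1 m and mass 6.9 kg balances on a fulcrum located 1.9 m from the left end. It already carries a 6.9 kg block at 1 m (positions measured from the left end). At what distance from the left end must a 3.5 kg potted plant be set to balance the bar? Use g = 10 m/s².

Choose the fulcrum (at 1.9 m from the left end) as the axis so the support reaction has zero arm there.
Beam weight: 6.9 × 10 = 69 N down at 2.55 m → arm 0.65 m, τ = 69 × 0.65 = 44.85 N·m clockwise.
Block: 6.9 × 10 = 69 N down at 1 m → arm 0.9 m, τ = 69 × 0.9 = 62.1 N·m counterclockwise.
Net moment of existing loads = 17.25 N·m counterclockwise.
The potted plant weighs 3.5 × 10 = 35 N and must supply an equal clockwise moment, so its lever arm about the fulcrum is 17.25 / 35 = 0.493 m.
That puts it at 1.9 + 0.493 = 2.39 m from the left end.

x ≈ 2.39 m from the left end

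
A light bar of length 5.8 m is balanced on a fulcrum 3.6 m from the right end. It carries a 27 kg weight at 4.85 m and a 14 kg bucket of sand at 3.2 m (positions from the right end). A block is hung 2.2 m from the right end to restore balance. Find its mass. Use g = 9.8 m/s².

Sum moments about the fulcrum (at 3.6 m from the right end) (the support reaction has zero arm there).
Weight: 27 × 9.8 = 264.6 N down at 4.85 m → arm 1.25 m, τ = 264.6 × 1.25 = 330.8 N·m counterclockwise.
Bucket of sand: 14 × 9.8 = 137.2 N down at 3.2 m → arm 0.4 m, τ = 137.2 × 0.4 = 54.88 N·m clockwise.
Net moment of known loads = 275.9 N·m counterclockwise.
An unknown mass m at 2.2 m has arm 1.4 m; its moment is m·g·1.4 clockwise.
Balancing moments: m × 9.8 × 1.4 = 275.9, giving m = 275.9 / (9.8 × 1.4) = 20.1 kg.

m ≈ 20.1 kg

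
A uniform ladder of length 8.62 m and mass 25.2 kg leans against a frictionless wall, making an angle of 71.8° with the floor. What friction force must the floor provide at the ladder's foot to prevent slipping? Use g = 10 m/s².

Taking torques about the foot of the ladder:
Ladder weight 25.2×10 = 252 N acts at 4.31 m along the ladder; its horizontal arm is 4.31·cos71.8° = 1.346 m → τ = 339.2 N·m clockwise.
Wall normal N acts horizontally at the top; its moment arm is the height L sinθ = 8.62·sin71.8° = 8.189 m, counterclockwise.
Balancing moments: N × 8.189 = 339.2, giving N = 41.4 N.
ΣFx = 0: friction at the foot balances the wall's push, so f = N_wall = 41.4 N.

f ≈ 41.4 N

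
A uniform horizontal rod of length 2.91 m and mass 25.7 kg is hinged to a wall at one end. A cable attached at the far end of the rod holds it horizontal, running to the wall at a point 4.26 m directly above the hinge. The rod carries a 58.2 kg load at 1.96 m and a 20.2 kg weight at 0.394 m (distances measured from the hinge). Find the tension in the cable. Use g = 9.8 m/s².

Sum moments about the hinge (the unknown hinge reaction has zero arm there).
Beam weight: 25.7 × 9.8 = 251.9 N down at 1.455 m → arm 1.455 m, τ = 251.9 × 1.455 = 366.5 N·m clockwise.
Load: 58.2 × 9.8 = 570.4 N down at 1.96 m → arm 1.96 m, τ = 570.4 × 1.96 = 1118 N·m clockwise.
Weight: 20.2 × 9.8 = 198 N down at 0.394 m → arm 0.394 m, τ = 198 × 0.394 = 78.01 N·m clockwise.
Total clockwise load moment = 1563 N·m.
The cable tension T acts at 2.91 m; only its component perpendicular to the rod, T sinθ, produces torque. sinθ = h/√(h²+d²) = 4.26/√(4.26²+2.91²) = 0.8257.
Στ = 0 ⇒ T × 2.91 × 0.8257 = 1563 ⇒ T = 1563 / 2.403 = 650 N.

T ≈ 650 N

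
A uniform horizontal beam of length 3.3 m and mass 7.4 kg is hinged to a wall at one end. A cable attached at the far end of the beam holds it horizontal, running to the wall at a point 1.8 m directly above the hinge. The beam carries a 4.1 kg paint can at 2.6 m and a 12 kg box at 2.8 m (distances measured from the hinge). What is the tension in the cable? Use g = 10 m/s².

T ≈ 357 N

Taking torques about the hinge:
Beam weight: 7.4 × 10 = 74 N down at 1.65 m → arm 1.65 m, τ = 74 × 1.65 = 122.1 N·m clockwise.
Paint can: 4.1 × 10 = 41 N down at 2.6 m → arm 2.6 m, τ = 41 × 2.6 = 106.6 N·m clockwise.
Box: 12 × 10 = 120 N down at 2.8 m → arm 2.8 m, τ = 120 × 2.8 = 336 N·m clockwise.
Total clockwise load moment = 564.7 N·m.
The cable tension T acts at 3.3 m; only its component perpendicular to the beam, T sinθ, produces torque. sinθ = h/√(h²+d²) = 1.8/√(1.8²+3.3²) = 0.4789.
Setting net torque to zero: T × 3.3 × 0.4789 = 564.7 → T = 564.7 / 1.58 = 357 N.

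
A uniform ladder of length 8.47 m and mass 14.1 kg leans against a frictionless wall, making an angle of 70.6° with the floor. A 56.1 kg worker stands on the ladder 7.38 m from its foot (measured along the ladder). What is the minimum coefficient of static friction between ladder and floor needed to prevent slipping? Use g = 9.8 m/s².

Take moments about the foot of the ladder.
Ladder weight 14.1×9.8 = 138.2 N acts at 4.235 m along the ladder; its horizontal arm is 4.235·cos70.6° = 1.407 m → τ = 194.4 N·m clockwise.
Worker: 56.1×9.8 = 549.8 N at 7.38 m → arm 2.451 m → τ = 1348 N·m clockwise.
Wall normal N acts horizontally at the top; its moment arm is the height L sinθ = 8.47·sin70.6° = 7.989 m, counterclockwise.
Setting net torque to zero: N × 7.989 = 1542 → N = 193 N.
ΣFx = 0 ⇒ f = N_wall = 193 N. ΣFy = 0 ⇒ N_floor = 688 N.
μ_min = f / N_floor = 193 / 688 = 0.281.

μ_min ≈ 0.281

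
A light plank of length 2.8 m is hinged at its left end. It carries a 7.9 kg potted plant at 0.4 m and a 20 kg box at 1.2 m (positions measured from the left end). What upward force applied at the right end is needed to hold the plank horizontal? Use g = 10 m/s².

About the left end:
Potted plant: 7.9 × 10 = 79 N down at 0.4 m → arm 0.4 m, τ = 79 × 0.4 = 31.6 N·m clockwise.
Box: 20 × 10 = 200 N down at 1.2 m → arm 1.2 m, τ = 200 × 1.2 = 240 N·m clockwise.
Net moment of the loads = 271.6 N·m clockwise.
The upward force F acts at the right end, arm 2.8 m, giving F × 2.8 counterclockwise.
Setting net torque to zero: F × 2.8 = 271.6 → F = 271.6 / 2.8 = 97 N.

F ≈ 97 N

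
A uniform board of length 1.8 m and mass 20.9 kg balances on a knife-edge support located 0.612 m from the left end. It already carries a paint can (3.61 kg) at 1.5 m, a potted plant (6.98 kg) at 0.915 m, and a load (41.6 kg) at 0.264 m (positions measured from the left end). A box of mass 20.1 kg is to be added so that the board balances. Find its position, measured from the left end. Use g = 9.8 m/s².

About the knife-edge support (at 0.612 m from the left end):
Beam weight: 20.9 × 9.8 = 204.8 N down at 0.9 m → arm 0.288 m, τ = 204.8 × 0.288 = 58.98 N·m clockwise.
Paint can: 3.61 × 9.8 = 35.38 N down at 1.5 m → arm 0.888 m, τ = 35.38 × 0.888 = 31.42 N·m clockwise.
Potted plant: 6.98 × 9.8 = 68.4 N down at 0.915 m → arm 0.303 m, τ = 68.4 × 0.303 = 20.73 N·m clockwise.
Load: 41.6 × 9.8 = 407.7 N down at 0.264 m → arm 0.348 m, τ = 407.7 × 0.348 = 141.9 N·m counterclockwise.
Net moment of existing loads = 30.77 N·m counterclockwise.
The box weighs 20.1 × 9.8 = 197 N and must supply an equal clockwise moment, so its lever arm about the knife-edge support is 30.77 / 197 = 0.156 m.
That puts it at 0.612 + 0.156 = 0.768 m from the left end.

x ≈ 0.768 m from the left end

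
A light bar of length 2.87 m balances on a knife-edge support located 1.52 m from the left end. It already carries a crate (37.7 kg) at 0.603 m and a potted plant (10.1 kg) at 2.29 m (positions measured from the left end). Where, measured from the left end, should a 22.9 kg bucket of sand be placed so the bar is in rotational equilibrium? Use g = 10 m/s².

Take moments about the knife-edge support (at 1.52 m from the left end).
Crate: 37.7 × 10 = 377 N down at 0.603 m → arm 0.917 m, τ = 377 × 0.917 = 345.7 N·m counterclockwise.
Potted plant: 10.1 × 10 = 101 N down at 2.29 m → arm 0.77 m, τ = 101 × 0.77 = 77.77 N·m clockwise.
Net moment of existing loads = 267.9 N·m counterclockwise.
The bucket of sand weighs 22.9 × 10 = 229 N and must supply an equal clockwise moment, so its lever arm about the knife-edge support is 267.9 / 229 = 1.17 m.
That puts it at 1.52 + 1.17 = 2.69 m from the left end.

x ≈ 2.69 m from the left end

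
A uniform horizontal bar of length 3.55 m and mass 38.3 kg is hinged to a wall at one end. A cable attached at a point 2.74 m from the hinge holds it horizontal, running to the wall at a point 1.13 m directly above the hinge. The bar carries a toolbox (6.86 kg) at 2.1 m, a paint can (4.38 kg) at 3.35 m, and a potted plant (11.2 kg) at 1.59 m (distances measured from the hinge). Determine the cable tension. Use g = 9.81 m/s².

Sum moments about the hinge (the unknown hinge reaction has zero arm there).
Beam weight: 38.3 × 9.81 = 375.7 N down at 1.775 m → arm 1.775 m, τ = 375.7 × 1.775 = 666.9 N·m clockwise.
Toolbox: 6.86 × 9.81 = 67.3 N down at 2.1 m → arm 2.1 m, τ = 67.3 × 2.1 = 141.3 N·m clockwise.
Paint can: 4.38 × 9.81 = 42.97 N down at 3.35 m → arm 3.35 m, τ = 42.97 × 3.35 = 143.9 N·m clockwise.
Potted plant: 11.2 × 9.81 = 109.9 N down at 1.59 m → arm 1.59 m, τ = 109.9 × 1.59 = 174.7 N·m clockwise.
Total clockwise load moment = 1127 N·m.
The cable tension T acts at 2.74 m; only its component perpendicular to the bar, T sinθ, produces torque. sinθ = h/√(h²+d²) = 1.13/√(1.13²+2.74²) = 0.3813.
For rotational equilibrium, T × 2.74 × 0.3813 = 1127, so T = 1127 / 1.045 = 1080 N.

T ≈ 1080 N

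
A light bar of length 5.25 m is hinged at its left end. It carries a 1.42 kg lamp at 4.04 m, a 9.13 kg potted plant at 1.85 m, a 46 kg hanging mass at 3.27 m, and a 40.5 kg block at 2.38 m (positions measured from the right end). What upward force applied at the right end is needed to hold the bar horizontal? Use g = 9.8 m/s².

About the left end:
Lamp: 1.42 × 9.8 = 13.92 N down at 4.04 m → arm 1.21 m, τ = 13.92 × 1.21 = 16.84 N·m clockwise.
Potted plant: 9.13 × 9.8 = 89.47 N down at 1.85 m → arm 3.4 m, τ = 89.47 × 3.4 = 304.2 N·m clockwise.
Hanging mass: 46 × 9.8 = 450.8 N down at 3.27 m → arm 1.98 m, τ = 450.8 × 1.98 = 892.6 N·m clockwise.
Block: 40.5 × 9.8 = 396.9 N down at 2.38 m → arm 2.87 m, τ = 396.9 × 2.87 = 1139 N·m clockwise.
Net moment of the loads = 2353 N·m clockwise.
The upward force F acts at the right end, arm 5.25 m, giving F × 5.25 counterclockwise.
Balancing moments: F × 5.25 = 2353, giving F = 2353 / 5.25 = 448 N.

F ≈ 448 N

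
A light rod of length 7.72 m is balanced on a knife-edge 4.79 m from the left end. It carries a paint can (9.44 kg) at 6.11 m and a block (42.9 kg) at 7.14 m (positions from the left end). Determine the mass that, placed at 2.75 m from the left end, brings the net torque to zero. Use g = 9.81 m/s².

m ≈ 55.5 kg

Take moments about the knife-edge (at 4.79 m from the left end).
Paint can: 9.44 × 9.81 = 92.61 N down at 6.11 m → arm 1.32 m, τ = 92.61 × 1.32 = 122.2 N·m clockwise.
Block: 42.9 × 9.81 = 420.8 N down at 7.14 m → arm 2.35 m, τ = 420.8 × 2.35 = 988.9 N·m clockwise.
Net moment of known loads = 1111 N·m clockwise.
An unknown mass m at 2.75 m has arm 2.04 m; its moment is m·g·2.04 counterclockwise.
Balancing moments: m × 9.81 × 2.04 = 1111, giving m = 1111 / (9.81 × 2.04) = 55.5 kg.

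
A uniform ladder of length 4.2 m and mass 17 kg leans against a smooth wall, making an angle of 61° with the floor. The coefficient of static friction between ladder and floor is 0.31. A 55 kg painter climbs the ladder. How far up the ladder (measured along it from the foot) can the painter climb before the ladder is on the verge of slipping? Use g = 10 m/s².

d ≈ 2.43 m

Taking torques about the foot of the ladder:
Ladder weight 17×10 = 170 N acts at 2.1 m along the ladder; its horizontal arm is 2.1·cos61° = 1.018 m → τ = 173.1 N·m clockwise.
Painter weight 55×10 = 550 N at distance d → arm d·cos61° → τ = 550·d·0.4848 clockwise.
Wall normal N at the top has arm L sinθ = 3.673 m counterclockwise, so Στ = 0 gives N·3.673 = 173.1 + 266.6·d.
ΣFy = 0 ⇒ N_floor = 720 N, so the maximum friction is μ_s·N_floor = 0.31×720 = 223.2 N. ΣFx = 0 ⇒ N_wall = f, so at the slipping point N = 223.2 N.
Substituting: 223.2×3.673 = 173.1 + 266.6·d ⇒ d = (819.8 − 173.1) / 266.6 = 2.43 m.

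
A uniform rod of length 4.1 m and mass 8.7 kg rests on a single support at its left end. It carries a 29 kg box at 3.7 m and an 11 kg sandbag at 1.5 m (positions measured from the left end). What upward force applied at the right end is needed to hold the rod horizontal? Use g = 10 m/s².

Take moments about the left end.
Beam weight: 8.7 × 10 = 87 N down at 2.05 m → arm 2.05 m, τ = 87 × 2.05 = 178.3 N·m clockwise.
Box: 29 × 10 = 290 N down at 3.7 m → arm 3.7 m, τ = 290 × 3.7 = 1073 N·m clockwise.
Sandbag: 11 × 10 = 110 N down at 1.5 m → arm 1.5 m, τ = 110 × 1.5 = 165 N·m clockwise.
Net moment of the loads = 1416 N·m clockwise.
The upward force F acts at the right end, arm 4.1 m, giving F × 4.1 counterclockwise.
Setting net torque to zero: F × 4.1 = 1416 → F = 1416 / 4.1 = 345 N.

F ≈ 345 N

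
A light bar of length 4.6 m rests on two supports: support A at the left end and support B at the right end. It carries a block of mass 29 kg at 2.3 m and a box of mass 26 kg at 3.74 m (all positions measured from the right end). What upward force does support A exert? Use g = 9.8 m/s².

R_A ≈ 349 N

About support B:
Block: 29 × 9.8 = 284.2 N down at 2.3 m → arm 2.3 m, τ = 284.2 × 2.3 = 653.7 N·m counterclockwise.
Box: 26 × 9.8 = 254.8 N down at 3.74 m → arm 3.74 m, τ = 254.8 × 3.74 = 953 N·m counterclockwise.
Net load moment about support B = 1607 N·m counterclockwise.
Reaction R at support A is upward at 4.6 m, arm 4.6 m → moment R × 4.6 clockwise.
For rotational equilibrium, R × 4.6 = 1607, so R = 349 N.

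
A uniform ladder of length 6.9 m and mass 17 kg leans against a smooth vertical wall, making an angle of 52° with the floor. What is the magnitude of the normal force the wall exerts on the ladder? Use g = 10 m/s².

N_wall ≈ 66.4 N

Taking torques about the foot of the ladder:
Ladder weight 17×10 = 170 N acts at 3.45 m along the ladder; its horizontal arm is 3.45·cos52° = 2.124 m → τ = 361.1 N·m clockwise.
Wall normal N acts horizontally at the top; its moment arm is the height L sinθ = 6.9·sin52° = 5.437 m, counterclockwise.
For rotational equilibrium, N × 5.437 = 361.1, so N = 66.4 N.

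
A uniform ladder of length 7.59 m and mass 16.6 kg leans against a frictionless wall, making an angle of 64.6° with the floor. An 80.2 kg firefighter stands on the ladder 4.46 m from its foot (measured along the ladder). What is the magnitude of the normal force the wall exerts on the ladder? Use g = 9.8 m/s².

Take moments about the foot of the ladder.
Ladder weight 16.6×9.8 = 162.7 N acts at 3.795 m along the ladder; its horizontal arm is 3.795·cos64.6° = 1.628 m → τ = 264.9 N·m clockwise.
Firefighter: 80.2×9.8 = 786 N at 4.46 m → arm 1.913 m → τ = 1504 N·m clockwise.
Wall normal N acts horizontally at the top; its moment arm is the height L sinθ = 7.59·sin64.6° = 6.856 m, counterclockwise.
Setting net torque to zero: N × 6.856 = 1769 → N = 258 N.

N_wall ≈ 258 N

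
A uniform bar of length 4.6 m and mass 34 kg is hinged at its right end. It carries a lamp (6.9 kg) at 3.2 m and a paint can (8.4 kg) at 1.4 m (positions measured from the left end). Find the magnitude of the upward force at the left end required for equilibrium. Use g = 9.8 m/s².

F ≈ 244 N

Take moments about the right end.
Beam weight: 34 × 9.8 = 333.2 N down at 2.3 m → arm 2.3 m, τ = 333.2 × 2.3 = 766.4 N·m counterclockwise.
Lamp: 6.9 × 9.8 = 67.62 N down at 3.2 m → arm 1.4 m, τ = 67.62 × 1.4 = 94.67 N·m counterclockwise.
Paint can: 8.4 × 9.8 = 82.32 N down at 1.4 m → arm 3.2 m, τ = 82.32 × 3.2 = 263.4 N·m counterclockwise.
Net moment of the loads = 1124 N·m counterclockwise.
The upward force F acts at the left end, arm 4.6 m, giving F × 4.6 clockwise.
For rotational equilibrium, F × 4.6 = 1124, so F = 1124 / 4.6 = 244 N.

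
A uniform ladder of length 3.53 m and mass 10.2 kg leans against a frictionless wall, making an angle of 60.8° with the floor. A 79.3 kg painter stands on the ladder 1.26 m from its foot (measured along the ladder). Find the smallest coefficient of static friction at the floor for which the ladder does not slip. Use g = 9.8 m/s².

μ_min ≈ 0.209

About the foot of the ladder:
Ladder weight 10.2×9.8 = 99.96 N acts at 1.765 m along the ladder; its horizontal arm is 1.765·cos60.8° = 0.8611 m → τ = 86.08 N·m clockwise.
Painter: 79.3×9.8 = 777.1 N at 1.26 m → arm 0.6147 m → τ = 477.7 N·m clockwise.
Wall normal N acts horizontally at the top; its moment arm is the height L sinθ = 3.53·sin60.8° = 3.081 m, counterclockwise.
For rotational equilibrium, N × 3.081 = 563.8, so N = 183 N.
ΣFx = 0 ⇒ f = N_wall = 183 N. ΣFy = 0 ⇒ N_floor = 877.1 N.
μ_min = f / N_floor = 183 / 877.1 = 0.209.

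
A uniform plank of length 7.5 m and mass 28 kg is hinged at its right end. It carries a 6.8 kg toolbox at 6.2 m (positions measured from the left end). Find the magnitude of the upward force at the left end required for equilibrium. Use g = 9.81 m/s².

F ≈ 149 N

About the right end:
Beam weight: 28 × 9.81 = 274.7 N down at 3.75 m → arm 3.75 m, τ = 274.7 × 3.75 = 1030 N·m counterclockwise.
Toolbox: 6.8 × 9.81 = 66.71 N down at 6.2 m → arm 1.3 m, τ = 66.71 × 1.3 = 86.72 N·m counterclockwise.
Net moment of the loads = 1117 N·m counterclockwise.
The upward force F acts at the left end, arm 7.5 m, giving F × 7.5 clockwise.
Στ = 0 ⇒ F × 7.5 = 1117 ⇒ F = 1117 / 7.5 = 149 N.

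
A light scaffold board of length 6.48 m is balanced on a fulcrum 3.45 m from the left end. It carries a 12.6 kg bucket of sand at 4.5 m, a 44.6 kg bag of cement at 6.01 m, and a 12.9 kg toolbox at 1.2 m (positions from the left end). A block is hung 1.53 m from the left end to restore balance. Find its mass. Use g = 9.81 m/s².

About the fulcrum (at 3.45 m from the left end):
Bucket of sand: 12.6 × 9.81 = 123.6 N down at 4.5 m → arm 1.05 m, τ = 123.6 × 1.05 = 129.8 N·m clockwise.
Bag of cement: 44.6 × 9.81 = 437.5 N down at 6.01 m → arm 2.56 m, τ = 437.5 × 2.56 = 1120 N·m clockwise.
Toolbox: 12.9 × 9.81 = 126.5 N down at 1.2 m → arm 2.25 m, τ = 126.5 × 2.25 = 284.6 N·m counterclockwise.
Net moment of known loads = 965.2 N·m clockwise.
An unknown mass m at 1.53 m has arm 1.92 m; its moment is m·g·1.92 counterclockwise.
Balancing moments: m × 9.81 × 1.92 = 965.2, giving m = 965.2 / (9.81 × 1.92) = 51.2 kg.

m ≈ 51.2 kg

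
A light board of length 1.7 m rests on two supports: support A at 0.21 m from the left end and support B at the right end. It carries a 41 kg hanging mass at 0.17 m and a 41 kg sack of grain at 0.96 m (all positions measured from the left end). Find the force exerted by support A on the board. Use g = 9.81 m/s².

R_A ≈ 613 N

Choose support B as the axis so its reaction then has zero moment arm.
Hanging mass: 41 × 9.81 = 402.2 N down at 0.17 m → arm 1.53 m, τ = 402.2 × 1.53 = 615.4 N·m counterclockwise.
Sack of grain: 41 × 9.81 = 402.2 N down at 0.96 m → arm 0.74 m, τ = 402.2 × 0.74 = 297.6 N·m counterclockwise.
Net load moment about support B = 913 N·m counterclockwise.
Reaction R at support A is upward at 0.21 m, arm 1.49 m → moment R × 1.49 clockwise.
Στ = 0 ⇒ R × 1.49 = 913 ⇒ R = 613 N.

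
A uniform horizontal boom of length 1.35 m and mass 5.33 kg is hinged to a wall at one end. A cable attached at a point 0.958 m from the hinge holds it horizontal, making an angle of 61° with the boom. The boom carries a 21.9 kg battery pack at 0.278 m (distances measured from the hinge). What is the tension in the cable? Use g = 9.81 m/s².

About the hinge:
Beam weight: 5.33 × 9.81 = 52.29 N down at 0.675 m → arm 0.675 m, τ = 52.29 × 0.675 = 35.3 N·m clockwise.
Battery pack: 21.9 × 9.81 = 214.8 N down at 0.278 m → arm 0.278 m, τ = 214.8 × 0.278 = 59.71 N·m clockwise.
Total clockwise load moment = 95.01 N·m.
The cable tension T acts at 0.958 m; only its component perpendicular to the boom, T sinθ, produces torque. sin 61° = 0.8746.
Στ = 0 ⇒ T × 0.958 × 0.8746 = 95.01 ⇒ T = 95.01 / 0.8379 = 113 N.

T ≈ 113 N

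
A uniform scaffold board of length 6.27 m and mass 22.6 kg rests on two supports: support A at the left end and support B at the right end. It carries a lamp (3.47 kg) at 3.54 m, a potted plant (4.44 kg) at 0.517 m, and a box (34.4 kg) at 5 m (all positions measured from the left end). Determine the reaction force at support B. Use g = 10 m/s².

Sum moments about support A (its reaction then has zero moment arm).
Beam weight: 22.6 × 10 = 226 N down at 3.135 m → arm 3.135 m, τ = 226 × 3.135 = 708.5 N·m clockwise.
Lamp: 3.47 × 10 = 34.7 N down at 3.54 m → arm 3.54 m, τ = 34.7 × 3.54 = 122.8 N·m clockwise.
Potted plant: 4.44 × 10 = 44.4 N down at 0.517 m → arm 0.517 m, τ = 44.4 × 0.517 = 22.95 N·m clockwise.
Box: 34.4 × 10 = 344 N down at 5 m → arm 5 m, τ = 344 × 5 = 1720 N·m clockwise.
Net load moment about support A = 2574 N·m clockwise.
Reaction R at support B is upward at 6.27 m, arm 6.27 m → moment R × 6.27 counterclockwise.
For rotational equilibrium, R × 6.27 = 2574, so R = 411 N.

R_B ≈ 411 N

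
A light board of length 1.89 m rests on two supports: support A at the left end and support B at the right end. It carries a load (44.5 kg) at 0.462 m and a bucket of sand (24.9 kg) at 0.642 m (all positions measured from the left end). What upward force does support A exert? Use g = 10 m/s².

Sum moments about support B (its reaction then has zero moment arm).
Load: 44.5 × 10 = 445 N down at 0.462 m → arm 1.428 m, τ = 445 × 1.428 = 635.5 N·m counterclockwise.
Bucket of sand: 24.9 × 10 = 249 N down at 0.642 m → arm 1.248 m, τ = 249 × 1.248 = 310.8 N·m counterclockwise.
Net load moment about support B = 946.3 N·m counterclockwise.
Reaction R at support A is upward at 0 m, arm 1.89 m → moment R × 1.89 clockwise.
For rotational equilibrium, R × 1.89 = 946.3, so R = 501 N.

R_A ≈ 501 N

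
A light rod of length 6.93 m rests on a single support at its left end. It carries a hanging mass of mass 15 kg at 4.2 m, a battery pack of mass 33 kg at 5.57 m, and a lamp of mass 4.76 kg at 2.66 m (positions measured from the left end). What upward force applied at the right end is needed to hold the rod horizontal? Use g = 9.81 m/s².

Sum moments about the left end (the unknown pivot reaction has zero arm there).
Hanging mass: 15 × 9.81 = 147.2 N down at 4.2 m → arm 4.2 m, τ = 147.2 × 4.2 = 618.2 N·m clockwise.
Battery pack: 33 × 9.81 = 323.7 N down at 5.57 m → arm 5.57 m, τ = 323.7 × 5.57 = 1803 N·m clockwise.
Lamp: 4.76 × 9.81 = 46.7 N down at 2.66 m → arm 2.66 m, τ = 46.7 × 2.66 = 124.2 N·m clockwise.
Net moment of the loads = 2545 N·m clockwise.
The upward force F acts at the right end, arm 6.93 m, giving F × 6.93 counterclockwise.
For rotational equilibrium, F × 6.93 = 2545, so F = 2545 / 6.93 = 367 N.

F ≈ 367 N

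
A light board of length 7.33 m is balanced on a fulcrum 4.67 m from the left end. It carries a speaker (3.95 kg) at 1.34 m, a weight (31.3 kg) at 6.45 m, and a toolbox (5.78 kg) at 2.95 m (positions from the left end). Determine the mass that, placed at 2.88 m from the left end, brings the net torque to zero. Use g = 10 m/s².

m ≈ 18.2 kg

Sum moments about the fulcrum (at 4.67 m from the left end) (the support reaction has zero arm there).
Speaker: 3.95 × 10 = 39.5 N down at 1.34 m → arm 3.33 m, τ = 39.5 × 3.33 = 131.5 N·m counterclockwise.
Weight: 31.3 × 10 = 313 N down at 6.45 m → arm 1.78 m, τ = 313 × 1.78 = 557.1 N·m clockwise.
Toolbox: 5.78 × 10 = 57.8 N down at 2.95 m → arm 1.72 m, τ = 57.8 × 1.72 = 99.42 N·m counterclockwise.
Net moment of known loads = 326.2 N·m clockwise.
An unknown mass m at 2.88 m has arm 1.79 m; its moment is m·g·1.79 counterclockwise.
Balancing moments: m × 10 × 1.79 = 326.2, giving m = 326.2 / (10 × 1.79) = 18.2 kg.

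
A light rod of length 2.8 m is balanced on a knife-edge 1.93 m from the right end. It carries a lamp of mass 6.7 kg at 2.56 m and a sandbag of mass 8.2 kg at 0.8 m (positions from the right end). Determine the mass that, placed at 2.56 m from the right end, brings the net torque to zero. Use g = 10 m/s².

Choose the knife-edge (at 1.93 m from the right end) as the axis so the support reaction has zero arm there.
Lamp: 6.7 × 10 = 67 N down at 2.56 m → arm 0.63 m, τ = 67 × 0.63 = 42.21 N·m counterclockwise.
Sandbag: 8.2 × 10 = 82 N down at 0.8 m → arm 1.13 m, τ = 82 × 1.13 = 92.66 N·m clockwise.
Net moment of known loads = 50.45 N·m clockwise.
An unknown mass m at 2.56 m has arm 0.63 m; its moment is m·g·0.63 counterclockwise.
For rotational equilibrium, m × 10 × 0.63 = 50.45, so m = 50.45 / (10 × 0.63) = 8.01 kg.

m ≈ 8.01 kg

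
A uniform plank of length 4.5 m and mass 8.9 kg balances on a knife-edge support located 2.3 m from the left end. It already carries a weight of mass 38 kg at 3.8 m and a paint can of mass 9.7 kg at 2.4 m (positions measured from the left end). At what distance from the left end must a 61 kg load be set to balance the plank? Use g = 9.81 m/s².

About the knife-edge support (at 2.3 m from the left end):
Beam weight: 8.9 × 9.81 = 87.31 N down at 2.25 m → arm 0.05 m, τ = 87.31 × 0.05 = 4.365 N·m counterclockwise.
Weight: 38 × 9.81 = 372.8 N down at 3.8 m → arm 1.5 m, τ = 372.8 × 1.5 = 559.2 N·m clockwise.
Paint can: 9.7 × 9.81 = 95.16 N down at 2.4 m → arm 0.1 m, τ = 95.16 × 0.1 = 9.516 N·m clockwise.
Net moment of existing loads = 564.4 N·m clockwise.
The load weighs 61 × 9.81 = 598.4 N and must supply an equal counterclockwise moment, so its lever arm about the knife-edge support is 564.4 / 598.4 = 0.943 m.
That puts it at 2.3 − 0.943 = 1.36 m from the left end.

x ≈ 1.36 m from the left end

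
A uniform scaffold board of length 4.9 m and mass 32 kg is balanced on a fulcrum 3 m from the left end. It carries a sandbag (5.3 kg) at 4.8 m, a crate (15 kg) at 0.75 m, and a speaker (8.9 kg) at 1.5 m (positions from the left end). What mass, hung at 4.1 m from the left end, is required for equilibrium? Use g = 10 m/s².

m ≈ 50.1 kg

Taking torques about the fulcrum (at 3 m from the left end):
Beam weight: 32 × 10 = 320 N down at 2.45 m → arm 0.55 m, τ = 320 × 0.55 = 176 N·m counterclockwise.
Sandbag: 5.3 × 10 = 53 N down at 4.8 m → arm 1.8 m, τ = 53 × 1.8 = 95.4 N·m clockwise.
Crate: 15 × 10 = 150 N down at 0.75 m → arm 2.25 m, τ = 150 × 2.25 = 337.5 N·m counterclockwise.
Speaker: 8.9 × 10 = 89 N down at 1.5 m → arm 1.5 m, τ = 89 × 1.5 = 133.5 N·m counterclockwise.
Net moment of known loads = 551.6 N·m counterclockwise.
An unknown mass m at 4.1 m has arm 1.1 m; its moment is m·g·1.1 clockwise.
Στ = 0 ⇒ m × 10 × 1.1 = 551.6 ⇒ m = 551.6 / (10 × 1.1) = 50.1 kg.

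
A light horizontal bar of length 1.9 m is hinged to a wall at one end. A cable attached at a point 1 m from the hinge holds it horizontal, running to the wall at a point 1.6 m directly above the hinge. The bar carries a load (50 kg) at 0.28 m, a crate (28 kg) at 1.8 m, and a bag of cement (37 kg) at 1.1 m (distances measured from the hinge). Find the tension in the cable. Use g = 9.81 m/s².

T ≈ 1220 N

Take moments about the hinge.
Load: 50 × 9.81 = 490.5 N down at 0.28 m → arm 0.28 m, τ = 490.5 × 0.28 = 137.3 N·m clockwise.
Crate: 28 × 9.81 = 274.7 N down at 1.8 m → arm 1.8 m, τ = 274.7 × 1.8 = 494.5 N·m clockwise.
Bag of cement: 37 × 9.81 = 363 N down at 1.1 m → arm 1.1 m, τ = 363 × 1.1 = 399.3 N·m clockwise.
Total clockwise load moment = 1031 N·m.
The cable tension T acts at 1 m; only its component perpendicular to the bar, T sinθ, produces torque. sinθ = h/√(h²+d²) = 1.6/√(1.6²+1²) = 0.848.
Balancing moments: T × 1 × 0.848 = 1031, giving T = 1031 / 0.848 = 1220 N.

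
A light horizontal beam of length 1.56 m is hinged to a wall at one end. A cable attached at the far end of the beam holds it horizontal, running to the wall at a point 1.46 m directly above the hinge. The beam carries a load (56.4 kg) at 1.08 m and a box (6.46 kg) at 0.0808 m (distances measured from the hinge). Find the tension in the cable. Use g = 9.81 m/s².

T ≈ 565 N

Sum moments about the hinge (the unknown hinge reaction has zero arm there).
Load: 56.4 × 9.81 = 553.3 N down at 1.08 m → arm 1.08 m, τ = 553.3 × 1.08 = 597.6 N·m clockwise.
Box: 6.46 × 9.81 = 63.37 N down at 0.0808 m → arm 0.0808 m, τ = 63.37 × 0.0808 = 5.12 N·m clockwise.
Total clockwise load moment = 602.7 N·m.
The cable tension T acts at 1.56 m; only its component perpendicular to the beam, T sinθ, produces torque. sinθ = h/√(h²+d²) = 1.46/√(1.46²+1.56²) = 0.6833.
Balancing moments: T × 1.56 × 0.6833 = 602.7, giving T = 602.7 / 1.066 = 565 N.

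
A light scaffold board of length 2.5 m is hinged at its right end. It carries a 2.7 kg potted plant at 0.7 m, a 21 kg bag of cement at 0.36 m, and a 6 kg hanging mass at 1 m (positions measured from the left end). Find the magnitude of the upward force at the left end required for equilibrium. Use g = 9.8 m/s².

Take moments about the right end.
Potted plant: 2.7 × 9.8 = 26.46 N down at 0.7 m → arm 1.8 m, τ = 26.46 × 1.8 = 47.63 N·m counterclockwise.
Bag of cement: 21 × 9.8 = 205.8 N down at 0.36 m → arm 2.14 m, τ = 205.8 × 2.14 = 440.4 N·m counterclockwise.
Hanging mass: 6 × 9.8 = 58.8 N down at 1 m → arm 1.5 m, τ = 58.8 × 1.5 = 88.2 N·m counterclockwise.
Net moment of the loads = 576.2 N·m counterclockwise.
The upward force F acts at the left end, arm 2.5 m, giving F × 2.5 clockwise.
Στ = 0 ⇒ F × 2.5 = 576.2 ⇒ F = 576.2 / 2.5 = 230 N.

F ≈ 230 N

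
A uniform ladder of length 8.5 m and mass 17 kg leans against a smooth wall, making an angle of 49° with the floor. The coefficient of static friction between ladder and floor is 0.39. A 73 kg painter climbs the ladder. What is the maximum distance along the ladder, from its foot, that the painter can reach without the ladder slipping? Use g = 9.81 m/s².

d ≈ 3.71 m

Sum moments about the foot of the ladder (the floor normal and friction both act there and drop out).
Ladder weight 17×9.81 = 166.8 N acts at 4.25 m along the ladder; its horizontal arm is 4.25·cos49° = 2.788 m → τ = 465 N·m clockwise.
Painter weight 73×9.81 = 716.1 N at distance d → arm d·cos49° → τ = 716.1·d·0.6561 clockwise.
Wall normal N at the top has arm L sinθ = 6.415 m counterclockwise, so Στ = 0 gives N·6.415 = 465 + 469.8·d.
ΣFy = 0 ⇒ N_floor = 882.9 N, so the maximum friction is μ_s·N_floor = 0.39×882.9 = 344.3 N. ΣFx = 0 ⇒ N_wall = f, so at the slipping point N = 344.3 N.
Substituting: 344.3×6.415 = 465 + 469.8·d ⇒ d = (2209 − 465) / 469.8 = 3.71 m.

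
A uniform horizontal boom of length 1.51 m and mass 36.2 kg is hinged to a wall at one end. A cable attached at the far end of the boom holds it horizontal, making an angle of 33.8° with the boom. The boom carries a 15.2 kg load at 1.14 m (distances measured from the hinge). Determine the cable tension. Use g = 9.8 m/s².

T ≈ 521 N

Choose the hinge as the axis so the unknown hinge reaction has zero arm there.
Beam weight: 36.2 × 9.8 = 354.8 N down at 0.755 m → arm 0.755 m, τ = 354.8 × 0.755 = 267.9 N·m clockwise.
Load: 15.2 × 9.8 = 149 N down at 1.14 m → arm 1.14 m, τ = 149 × 1.14 = 169.9 N·m clockwise.
Total clockwise load moment = 437.8 N·m.
The cable tension T acts at 1.51 m; only its component perpendicular to the boom, T sinθ, produces torque. sin 33.8° = 0.5563.
For rotational equilibrium, T × 1.51 × 0.5563 = 437.8, so T = 437.8 / 0.84 = 521 N.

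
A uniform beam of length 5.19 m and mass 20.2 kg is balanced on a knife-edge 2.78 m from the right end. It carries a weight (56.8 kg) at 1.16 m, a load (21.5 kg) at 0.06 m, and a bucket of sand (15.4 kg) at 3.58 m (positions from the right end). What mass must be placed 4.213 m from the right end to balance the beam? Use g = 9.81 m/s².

m ≈ 99 kg

Choose the knife-edge (at 2.78 m from the right end) as the axis so the support reaction has zero arm there.
Beam weight: 20.2 × 9.81 = 198.2 N down at 2.595 m → arm 0.185 m, τ = 198.2 × 0.185 = 36.67 N·m clockwise.
Weight: 56.8 × 9.81 = 557.2 N down at 1.16 m → arm 1.62 m, τ = 557.2 × 1.62 = 902.7 N·m clockwise.
Load: 21.5 × 9.81 = 210.9 N down at 0.06 m → arm 2.72 m, τ = 210.9 × 2.72 = 573.6 N·m clockwise.
Bucket of sand: 15.4 × 9.81 = 151.1 N down at 3.58 m → arm 0.8 m, τ = 151.1 × 0.8 = 120.9 N·m counterclockwise.
Net moment of known loads = 1392 N·m clockwise.
An unknown mass m at 4.213 m has arm 1.433 m; its moment is m·g·1.433 counterclockwise.
For rotational equilibrium, m × 9.81 × 1.433 = 1392, so m = 1392 / (9.81 × 1.433) = 99 kg.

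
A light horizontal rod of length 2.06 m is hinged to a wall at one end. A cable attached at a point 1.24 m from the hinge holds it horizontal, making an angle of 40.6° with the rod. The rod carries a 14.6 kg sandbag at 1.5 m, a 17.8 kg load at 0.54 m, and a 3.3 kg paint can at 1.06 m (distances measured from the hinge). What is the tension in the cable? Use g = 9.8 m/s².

T ≈ 425 N

Choose the hinge as the axis so the unknown hinge reaction has zero arm there.
Sandbag: 14.6 × 9.8 = 143.1 N down at 1.5 m → arm 1.5 m, τ = 143.1 × 1.5 = 214.6 N·m clockwise.
Load: 17.8 × 9.8 = 174.4 N down at 0.54 m → arm 0.54 m, τ = 174.4 × 0.54 = 94.18 N·m clockwise.
Paint can: 3.3 × 9.8 = 32.34 N down at 1.06 m → arm 1.06 m, τ = 32.34 × 1.06 = 34.28 N·m clockwise.
Total clockwise load moment = 343.1 N·m.
The cable tension T acts at 1.24 m; only its component perpendicular to the rod, T sinθ, produces torque. sin 40.6° = 0.6508.
Balancing moments: T × 1.24 × 0.6508 = 343.1, giving T = 343.1 / 0.807 = 425 N.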